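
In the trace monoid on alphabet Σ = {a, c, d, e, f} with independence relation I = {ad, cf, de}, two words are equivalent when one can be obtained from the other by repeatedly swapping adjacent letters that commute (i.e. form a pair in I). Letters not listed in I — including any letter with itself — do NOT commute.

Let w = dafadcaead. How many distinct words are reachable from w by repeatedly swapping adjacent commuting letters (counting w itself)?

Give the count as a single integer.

16

0(d) covers ∅
1(a) covers ∅
2(f) covers 0:d, 1:a
3(a) covers 2:f
4(d) covers 2:f
5(c) covers 3:a, 4:d
6(a) covers 5:c
7(e) covers 6:a
8(a) covers 7:e
9(d) covers 5:c
floor of heap: 0:d, 1:a
completions by unplaced set U, small U first (add the entries for U minus each lowest piece of U):
  |U|=1: {8}:1  {9}:1
  |U|=2: {7,8}:1  {8,9}:2
  |U|=3: {6,7,8}:1  {7,8,9}:3
  |U|=4: {6,7,8,9}:4
  |U|=5: {5,6,7,8,9}:4
  |U|=6: {3,5,6,7,8,9}:4  {4,5,6,7,8,9}:4
  |U|=7: {3,4,5,6,7,8,9}:8
  |U|=8: {2,3,4,5,6,7,8,9}:8
  start at 0(d): 8
  start at 1(a): 8
sum over floor = 16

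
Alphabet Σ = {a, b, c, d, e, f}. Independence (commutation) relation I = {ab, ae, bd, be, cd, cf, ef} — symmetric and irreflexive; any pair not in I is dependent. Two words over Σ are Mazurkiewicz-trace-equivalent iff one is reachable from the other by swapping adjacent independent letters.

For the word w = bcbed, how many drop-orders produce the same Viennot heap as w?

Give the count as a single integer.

0(b) covers ∅
1(c) covers 0:b
2(b) covers 1:c
3(e) covers 1:c
4(d) covers 3:e
floor of heap: 0:b
completions by unplaced set U, small U first (add the entries for U minus each lowest piece of U):
  |U|=1: {2}:1  {4}:1
  |U|=2: {2,4}:2  {3,4}:1
  |U|=3: {2,3,4}:3
  start at 0(b): 3

3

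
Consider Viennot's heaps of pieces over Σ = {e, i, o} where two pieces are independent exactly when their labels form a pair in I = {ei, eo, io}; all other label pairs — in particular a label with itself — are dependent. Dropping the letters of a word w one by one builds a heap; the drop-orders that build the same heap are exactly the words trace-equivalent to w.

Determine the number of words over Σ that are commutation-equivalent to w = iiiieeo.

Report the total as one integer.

0(i) covers ∅
1(i) covers 0:i
2(i) covers 1:i
3(i) covers 2:i
4(e) covers ∅
5(e) covers 4:e
6(o) covers ∅
floor of heap: 0:i, 4:e, 6:o
completions by unplaced set U, small U first (add the entries for U minus each lowest piece of U):
  |U|=1: {3}:1  {5}:1  {6}:1
  |U|=2: {2,3}:1  {3,5}:2  {3,6}:2  {4,5}:1  {5,6}:2
  |U|=3: {1,2,3}:1  {2,3,5}:3  {2,3,6}:3  {3,4,5}:3  {3,5,6}:6  {4,5,6}:3
  |U|=4: {0,1,2,3}:1  {1,2,3,5}:4  {1,2,3,6}:4  {2,3,4,5}:6  {2,3,5,6}:12  {3,4,5,6}:12
  |U|=5: {0,1,2,3,5}:5  {0,1,2,3,6}:5  {1,2,3,4,5}:10  {1,2,3,5,6}:20  {2,3,4,5,6}:30
  start at 0(i): 60
  start at 4(e): 30
  start at 6(o): 15
sum over floor = 105

105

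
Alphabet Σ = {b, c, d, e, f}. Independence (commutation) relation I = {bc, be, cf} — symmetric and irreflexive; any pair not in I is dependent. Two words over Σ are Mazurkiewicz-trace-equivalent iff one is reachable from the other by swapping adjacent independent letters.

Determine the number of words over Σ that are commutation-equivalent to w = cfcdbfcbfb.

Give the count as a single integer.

drop 0:c onto floor
drop 1:f onto floor
drop 2:c onto {0:c}
drop 3:d onto {1:f, 2:c}
drop 4:b onto {3:d}
drop 5:f onto {4:b}
drop 6:c onto {3:d}
drop 7:b onto {5:f}
drop 8:f onto {7:b}
drop 9:b onto {8:f}
ground layer = {0:c, 1:f}
drop-orders for the pieces not yet dropped (sum over which currently-grounded one goes next):
  1 to go: {6} 1  {9} 1
  2 to go: {6,9} 2  {8,9} 1
  3 to go: {6,8,9} 3  {7,8,9} 1
  4 to go: {5,7,8,9} 1  {6,7,8,9} 4
  5 to go: {4,5,7,8,9} 1  {5,6,7,8,9} 5
  6 to go: {4,5,6,7,8,9} 6
  7 to go: {3,4,5,6,7,8,9} 6
  8 to go: {1,3,4,5,6,7,8,9} 6  {2,3,4,5,6,7,8,9} 6
  if 0:c drops first: 12 orders
  if 1:f drops first: 6 orders
heap linearizations: 18

18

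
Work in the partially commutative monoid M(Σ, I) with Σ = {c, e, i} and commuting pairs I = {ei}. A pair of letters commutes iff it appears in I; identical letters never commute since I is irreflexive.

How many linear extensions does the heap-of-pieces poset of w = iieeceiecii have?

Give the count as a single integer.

18

drop 0:i onto floor
drop 1:i onto {0:i}
drop 2:e onto floor
drop 3:e onto {2:e}
drop 4:c onto {1:i, 3:e}
drop 5:e onto {4:c}
drop 6:i onto {4:c}
drop 7:e onto {5:e}
drop 8:c onto {6:i, 7:e}
drop 9:i onto {8:c}
drop 10:i onto {9:i}
ground layer = {0:i, 2:e}
drop-orders for the pieces not yet dropped (sum over which currently-grounded one goes next):
  1 to go: {10} 1
  2 to go: {9,10} 1
  3 to go: {8,9,10} 1
  4 to go: {6,8,9,10} 1  {7,8,9,10} 1
  5 to go: {5,7,8,9,10} 1  {6,7,8,9,10} 2
  6 to go: {5,6,7,8,9,10} 3
  7 to go: {4,5,6,7,8,9,10} 3
  8 to go: {1,4,5,6,7,8,9,10} 3  {3,4,5,6,7,8,9,10} 3
  9 to go: {0,1,4,5,6,7,8,9,10} 3  {1,3,4,5,6,7,8,9,10} 6  {2,3,4,5,6,7,8,9,10} 3
  if 0:i drops first: 9 orders
  if 2:e drops first: 9 orders
heap linearizations: 18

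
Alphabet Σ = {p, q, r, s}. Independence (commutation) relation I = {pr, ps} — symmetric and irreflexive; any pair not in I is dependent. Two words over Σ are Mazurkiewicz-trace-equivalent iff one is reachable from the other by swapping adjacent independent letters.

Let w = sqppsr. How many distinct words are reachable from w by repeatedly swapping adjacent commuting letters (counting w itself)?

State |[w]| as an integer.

piece 0:s — minimal
piece 1:q rests on {0:s}
piece 2:p rests on {1:q}
piece 3:p rests on {2:p}
piece 4:s rests on {1:q}
piece 5:r rests on {4:s}
minimal pieces: {0:s}
ways to finish when only these pieces remain (= sum over removing one remaining piece with nothing left below it):
  1 left: {3}→1  {5}→1
  2 left: {2,3}→1  {3,5}→2  {4,5}→1
  3 left: {2,3,5}→3  {3,4,5}→3
  4 left: {2,3,4,5}→6
  placing 0:s first → 6 extensions

6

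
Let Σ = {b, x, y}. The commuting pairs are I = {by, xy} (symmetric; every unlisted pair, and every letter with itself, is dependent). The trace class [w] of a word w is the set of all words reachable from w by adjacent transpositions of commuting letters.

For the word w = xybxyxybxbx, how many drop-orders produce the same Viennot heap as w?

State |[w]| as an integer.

piece 0:x — minimal
piece 1:y — minimal
piece 2:b rests on {0:x}
piece 3:x rests on {2:b}
piece 4:y rests on {1:y}
piece 5:x rests on {3:x}
piece 6:y rests on {4:y}
piece 7:b rests on {5:x}
piece 8:x rests on {7:b}
piece 9:b rests on {8:x}
piece 10:x rests on {9:b}
minimal pieces: {0:x, 1:y}
ways to finish when only these pieces remain (= sum over removing one remaining piece with nothing left below it):
  1 left: {6}→1  {10}→1
  2 left: {4,6}→1  {6,10}→2  {9,10}→1
  3 left: {1,4,6}→1  {4,6,10}→3  {6,9,10}→3  {8,9,10}→1
  4 left: {1,4,6,10}→4  {4,6,9,10}→6  {6,8,9,10}→4  {7,8,9,10}→1
  5 left: {1,4,6,9,10}→10  {4,6,8,9,10}→10  {5,7,8,9,10}→1  {6,7,8,9,10}→5
  6 left: {1,4,6,8,9,10}→20  {3,5,7,8,9,10}→1  {4,6,7,8,9,10}→15  {5,6,7,8,9,10}→6
  7 left: {1,4,6,7,8,9,10}→35  {2,3,5,7,8,9,10}→1  {3,5,6,7,8,9,10}→7  {4,5,6,7,8,9,10}→21
  8 left: {0,2,3,5,7,8,9,10}→1  {1,4,5,6,7,8,9,10}→56  {2,3,5,6,7,8,9,10}→8  {3,4,5,6,7,8,9,10}→28
  9 left: {0,2,3,5,6,7,8,9,10}→9  {1,3,4,5,6,7,8,9,10}→84  {2,3,4,5,6,7,8,9,10}→36
  placing 0:x first → 120 extensions
  placing 1:y first → 45 extensions
total linear extensions = 165

165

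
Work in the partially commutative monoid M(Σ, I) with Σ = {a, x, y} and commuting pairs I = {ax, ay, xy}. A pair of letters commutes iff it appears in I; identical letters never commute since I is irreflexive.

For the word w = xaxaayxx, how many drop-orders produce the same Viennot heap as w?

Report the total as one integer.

280

0(x) covers ∅
1(a) covers ∅
2(x) covers 0:x
3(a) covers 1:a
4(a) covers 3:a
5(y) covers ∅
6(x) covers 2:x
7(x) covers 6:x
floor of heap: 0:x, 1:a, 5:y
completions by unplaced set U, small U first (add the entries for U minus each lowest piece of U):
  |U|=1: {4}:1  {5}:1  {7}:1
  |U|=2: {3,4}:1  {4,5}:2  {4,7}:2  {5,7}:2  {6,7}:1
  |U|=3: {1,3,4}:1  {2,6,7}:1  {3,4,5}:3  {3,4,7}:3  {4,5,7}:6  {4,6,7}:3  {5,6,7}:3
  |U|=4: {0,2,6,7}:1  {1,3,4,5}:4  {1,3,4,7}:4  {2,4,6,7}:4  {2,5,6,7}:4  {3,4,5,7}:12  {3,4,6,7}:6  {4,5,6,7}:12
  |U|=5: {0,2,4,6,7}:5  {0,2,5,6,7}:5  {1,3,4,5,7}:20  {1,3,4,6,7}:10  {2,3,4,6,7}:10  {2,4,5,6,7}:20  {3,4,5,6,7}:30
  |U|=6: {0,2,3,4,6,7}:15  {0,2,4,5,6,7}:30  {1,2,3,4,6,7}:20  {1,3,4,5,6,7}:60  {2,3,4,5,6,7}:60
  start at 0(x): 140
  start at 1(a): 105
  start at 5(y): 35
sum over floor = 280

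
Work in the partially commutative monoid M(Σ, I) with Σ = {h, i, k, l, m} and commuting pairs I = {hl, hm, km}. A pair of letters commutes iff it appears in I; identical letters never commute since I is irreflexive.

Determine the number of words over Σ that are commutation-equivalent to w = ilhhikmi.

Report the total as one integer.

6

0(i) covers ∅
1(l) covers 0:i
2(h) covers 0:i
3(h) covers 2:h
4(i) covers 1:l, 3:h
5(k) covers 4:i
6(m) covers 4:i
7(i) covers 5:k, 6:m
floor of heap: 0:i
completions by unplaced set U, small U first (add the entries for U minus each lowest piece of U):
  |U|=1: {7}:1
  |U|=2: {5,7}:1  {6,7}:1
  |U|=3: {5,6,7}:2
  |U|=4: {4,5,6,7}:2
  |U|=5: {1,4,5,6,7}:2  {3,4,5,6,7}:2
  |U|=6: {1,3,4,5,6,7}:4  {2,3,4,5,6,7}:2
  start at 0(i): 6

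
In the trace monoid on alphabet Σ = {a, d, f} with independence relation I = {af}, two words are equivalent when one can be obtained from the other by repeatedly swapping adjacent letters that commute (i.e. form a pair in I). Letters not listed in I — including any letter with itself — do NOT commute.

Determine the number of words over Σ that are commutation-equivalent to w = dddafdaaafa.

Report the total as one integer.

piece 0:d — minimal
piece 1:d rests on {0:d}
piece 2:d rests on {1:d}
piece 3:a rests on {2:d}
piece 4:f rests on {2:d}
piece 5:d rests on {3:a, 4:f}
piece 6:a rests on {5:d}
piece 7:a rests on {6:a}
piece 8:a rests on {7:a}
piece 9:f rests on {5:d}
piece 10:a rests on {8:a}
minimal pieces: {0:d}
ways to finish when only these pieces remain (= sum over removing one remaining piece with nothing left below it):
  1 left: {9}→1  {10}→1
  2 left: {8,10}→1  {9,10}→2
  3 left: {7,8,10}→1  {8,9,10}→3
  4 left: {6,7,8,10}→1  {7,8,9,10}→4
  5 left: {6,7,8,9,10}→5
  6 left: {5,6,7,8,9,10}→5
  7 left: {3,5,6,7,8,9,10}→5  {4,5,6,7,8,9,10}→5
  8 left: {3,4,5,6,7,8,9,10}→10
  9 left: {2,3,4,5,6,7,8,9,10}→10
  placing 0:d first → 10 extensions

10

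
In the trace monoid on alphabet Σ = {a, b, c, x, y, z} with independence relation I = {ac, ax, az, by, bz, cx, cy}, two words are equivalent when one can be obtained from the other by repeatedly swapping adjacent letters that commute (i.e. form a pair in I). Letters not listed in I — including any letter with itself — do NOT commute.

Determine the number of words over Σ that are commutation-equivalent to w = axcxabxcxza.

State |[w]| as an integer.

450

0(a) covers ∅
1(x) covers ∅
2(c) covers ∅
3(x) covers 1:x
4(a) covers 0:a
5(b) covers 2:c, 3:x, 4:a
6(x) covers 5:b
7(c) covers 5:b
8(x) covers 6:x
9(z) covers 7:c, 8:x
10(a) covers 5:b
floor of heap: 0:a, 1:x, 2:c
completions by unplaced set U, small U first (add the entries for U minus each lowest piece of U):
  |U|=1: {9}:1  {10}:1
  |U|=2: {7,9}:1  {8,9}:1  {9,10}:2
  |U|=3: {6,8,9}:1  {7,8,9}:2  {7,9,10}:3  {8,9,10}:3
  |U|=4: {6,7,8,9}:3  {6,8,9,10}:4  {7,8,9,10}:8
  |U|=5: {6,7,8,9,10}:15
  |U|=6: {5,6,7,8,9,10}:15
  |U|=7: {2,5,6,7,8,9,10}:15  {3,5,6,7,8,9,10}:15  {4,5,6,7,8,9,10}:15
  |U|=8: {0,4,5,6,7,8,9,10}:15  {1,3,5,6,7,8,9,10}:15  {2,3,5,6,7,8,9,10}:30  {2,4,5,6,7,8,9,10}:30  {3,4,5,6,7,8,9,10}:30
  |U|=9: {0,2,4,5,6,7,8,9,10}:45  {0,3,4,5,6,7,8,9,10}:45  {1,2,3,5,6,7,8,9,10}:45  {1,3,4,5,6,7,8,9,10}:45  {2,3,4,5,6,7,8,9,10}:90
  start at 0(a): 180
  start at 1(x): 180
  start at 2(c): 90
sum over floor = 450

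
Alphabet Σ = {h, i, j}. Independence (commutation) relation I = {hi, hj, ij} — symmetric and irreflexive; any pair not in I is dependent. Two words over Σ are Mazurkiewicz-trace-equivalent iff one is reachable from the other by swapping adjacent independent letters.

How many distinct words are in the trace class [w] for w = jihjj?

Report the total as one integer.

20

drop 0:j onto floor
drop 1:i onto floor
drop 2:h onto floor
drop 3:j onto {0:j}
drop 4:j onto {3:j}
ground layer = {0:j, 1:i, 2:h}
drop-orders for the pieces not yet dropped (sum over which currently-grounded one goes next):
  1 to go: {1} 1  {2} 1  {4} 1
  2 to go: {1,2} 2  {1,4} 2  {2,4} 2  {3,4} 1
  3 to go: {0,3,4} 1  {1,2,4} 6  {1,3,4} 3  {2,3,4} 3
  if 0:j drops first: 12 orders
  if 1:i drops first: 4 orders
  if 2:h drops first: 4 orders
heap linearizations: 20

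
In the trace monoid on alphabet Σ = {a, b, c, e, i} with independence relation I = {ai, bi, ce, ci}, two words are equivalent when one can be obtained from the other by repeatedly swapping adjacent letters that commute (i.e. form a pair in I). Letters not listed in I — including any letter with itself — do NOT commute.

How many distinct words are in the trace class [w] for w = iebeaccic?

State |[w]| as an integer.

5

#0=i has no predecessor
#1=e depends on [0:i]
#2=b depends on [1:e]
#3=e depends on [2:b]
#4=a depends on [3:e]
#5=c depends on [4:a]
#6=c depends on [5:c]
#7=i depends on [3:e]
#8=c depends on [6:c]
sources: [0:i]
N(rest) = Σ N(rest − s) over sources s of rest; N(one piece) = 1:
  size 1 → [7]=1  [8]=1
  size 2 → [6,8]=1  [7,8]=2
  size 3 → [5,6,8]=1  [6,7,8]=3
  size 4 → [4,5,6,8]=1  [5,6,7,8]=4
  size 5 → [4,5,6,7,8]=5
  size 6 → [3,4,5,6,7,8]=5
  size 7 → [2,3,4,5,6,7,8]=5
  first=0(i) contributes 5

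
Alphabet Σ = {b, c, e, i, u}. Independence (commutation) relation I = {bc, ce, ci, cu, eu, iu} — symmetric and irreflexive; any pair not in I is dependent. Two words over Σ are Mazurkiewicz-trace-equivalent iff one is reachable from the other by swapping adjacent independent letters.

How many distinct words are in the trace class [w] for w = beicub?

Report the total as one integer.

drop 0:b onto floor
drop 1:e onto {0:b}
drop 2:i onto {1:e}
drop 3:c onto floor
drop 4:u onto {0:b}
drop 5:b onto {2:i, 4:u}
ground layer = {0:b, 3:c}
drop-orders for the pieces not yet dropped (sum over which currently-grounded one goes next):
  1 to go: {3} 1  {5} 1
  2 to go: {2,5} 1  {3,5} 2  {4,5} 1
  3 to go: {1,2,5} 1  {2,3,5} 3  {2,4,5} 2  {3,4,5} 3
  4 to go: {1,2,3,5} 4  {1,2,4,5} 3  {2,3,4,5} 8
  if 0:b drops first: 15 orders
  if 3:c drops first: 3 orders
heap linearizations: 18

18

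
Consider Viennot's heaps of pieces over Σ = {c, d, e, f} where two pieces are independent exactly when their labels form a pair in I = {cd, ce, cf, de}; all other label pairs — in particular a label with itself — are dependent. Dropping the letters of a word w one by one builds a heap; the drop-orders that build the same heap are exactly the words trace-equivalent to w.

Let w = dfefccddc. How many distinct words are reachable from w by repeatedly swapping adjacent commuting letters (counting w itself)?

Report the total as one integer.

drop 0:d onto floor
drop 1:f onto {0:d}
drop 2:e onto {1:f}
drop 3:f onto {2:e}
drop 4:c onto floor
drop 5:c onto {4:c}
drop 6:d onto {3:f}
drop 7:d onto {6:d}
drop 8:c onto {5:c}
ground layer = {0:d, 4:c}
drop-orders for the pieces not yet dropped (sum over which currently-grounded one goes next):
  1 to go: {7} 1  {8} 1
  2 to go: {5,8} 1  {6,7} 1  {7,8} 2
  3 to go: {3,6,7} 1  {4,5,8} 1  {5,7,8} 3  {6,7,8} 3
  4 to go: {2,3,6,7} 1  {3,6,7,8} 4  {4,5,7,8} 4  {5,6,7,8} 6
  5 to go: {1,2,3,6,7} 1  {2,3,6,7,8} 5  {3,5,6,7,8} 10  {4,5,6,7,8} 10
  6 to go: {0,1,2,3,6,7} 1  {1,2,3,6,7,8} 6  {2,3,5,6,7,8} 15  {3,4,5,6,7,8} 20
  7 to go: {0,1,2,3,6,7,8} 7  {1,2,3,5,6,7,8} 21  {2,3,4,5,6,7,8} 35
  if 0:d drops first: 56 orders
  if 4:c drops first: 28 orders
heap linearizations: 84

84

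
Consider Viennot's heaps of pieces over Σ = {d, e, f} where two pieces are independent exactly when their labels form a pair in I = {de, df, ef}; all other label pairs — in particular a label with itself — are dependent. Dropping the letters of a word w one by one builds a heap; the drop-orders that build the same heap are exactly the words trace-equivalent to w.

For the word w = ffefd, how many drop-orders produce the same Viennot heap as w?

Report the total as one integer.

20

drop 0:f onto floor
drop 1:f onto {0:f}
drop 2:e onto floor
drop 3:f onto {1:f}
drop 4:d onto floor
ground layer = {0:f, 2:e, 4:d}
drop-orders for the pieces not yet dropped (sum over which currently-grounded one goes next):
  1 to go: {2} 1  {3} 1  {4} 1
  2 to go: {1,3} 1  {2,3} 2  {2,4} 2  {3,4} 2
  3 to go: {0,1,3} 1  {1,2,3} 3  {1,3,4} 3  {2,3,4} 6
  if 0:f drops first: 12 orders
  if 2:e drops first: 4 orders
  if 4:d drops first: 4 orders
heap linearizations: 20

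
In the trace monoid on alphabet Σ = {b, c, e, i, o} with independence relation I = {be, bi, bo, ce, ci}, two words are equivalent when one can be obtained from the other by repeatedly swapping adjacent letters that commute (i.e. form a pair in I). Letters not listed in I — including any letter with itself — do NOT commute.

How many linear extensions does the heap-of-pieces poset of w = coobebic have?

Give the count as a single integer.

drop 0:c onto floor
drop 1:o onto {0:c}
drop 2:o onto {1:o}
drop 3:b onto {0:c}
drop 4:e onto {2:o}
drop 5:b onto {3:b}
drop 6:i onto {4:e}
drop 7:c onto {2:o, 5:b}
ground layer = {0:c}
drop-orders for the pieces not yet dropped (sum over which currently-grounded one goes next):
  1 to go: {6} 1  {7} 1
  2 to go: {4,6} 1  {5,7} 1  {6,7} 2
  3 to go: {3,5,7} 1  {4,6,7} 3  {5,6,7} 3
  4 to go: {2,4,6,7} 3  {3,5,6,7} 4  {4,5,6,7} 6
  5 to go: {1,2,4,6,7} 3  {2,4,5,6,7} 9  {3,4,5,6,7} 10
  6 to go: {1,2,4,5,6,7} 12  {2,3,4,5,6,7} 19
  if 0:c drops first: 31 orders

31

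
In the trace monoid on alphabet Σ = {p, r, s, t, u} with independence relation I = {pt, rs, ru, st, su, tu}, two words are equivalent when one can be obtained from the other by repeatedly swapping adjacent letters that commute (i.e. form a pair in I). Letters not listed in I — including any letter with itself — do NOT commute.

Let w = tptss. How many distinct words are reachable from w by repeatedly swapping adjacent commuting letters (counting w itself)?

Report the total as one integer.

10

0(t) covers ∅
1(p) covers ∅
2(t) covers 0:t
3(s) covers 1:p
4(s) covers 3:s
floor of heap: 0:t, 1:p
completions by unplaced set U, small U first (add the entries for U minus each lowest piece of U):
  |U|=1: {2}:1  {4}:1
  |U|=2: {0,2}:1  {2,4}:2  {3,4}:1
  |U|=3: {0,2,4}:3  {1,3,4}:1  {2,3,4}:3
  start at 0(t): 4
  start at 1(p): 6
sum over floor = 10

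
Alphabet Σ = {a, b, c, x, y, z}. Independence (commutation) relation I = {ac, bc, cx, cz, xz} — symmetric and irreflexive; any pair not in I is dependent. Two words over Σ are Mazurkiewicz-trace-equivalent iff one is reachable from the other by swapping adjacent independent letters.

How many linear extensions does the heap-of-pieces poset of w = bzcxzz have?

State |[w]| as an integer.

0(b) covers ∅
1(z) covers 0:b
2(c) covers ∅
3(x) covers 0:b
4(z) covers 1:z
5(z) covers 4:z
floor of heap: 0:b, 2:c
completions by unplaced set U, small U first (add the entries for U minus each lowest piece of U):
  |U|=1: {2}:1  {3}:1  {5}:1
  |U|=2: {2,3}:2  {2,5}:2  {3,5}:2  {4,5}:1
  |U|=3: {1,4,5}:1  {2,3,5}:6  {2,4,5}:3  {3,4,5}:3
  |U|=4: {1,2,4,5}:4  {1,3,4,5}:4  {2,3,4,5}:12
  start at 0(b): 20
  start at 2(c): 4
sum over floor = 24

24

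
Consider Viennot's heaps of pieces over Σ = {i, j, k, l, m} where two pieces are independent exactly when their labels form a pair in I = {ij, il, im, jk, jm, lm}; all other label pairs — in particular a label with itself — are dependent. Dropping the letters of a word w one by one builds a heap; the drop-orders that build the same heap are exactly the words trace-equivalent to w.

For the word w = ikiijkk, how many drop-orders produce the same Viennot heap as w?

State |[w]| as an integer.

7

0(i) covers ∅
1(k) covers 0:i
2(i) covers 1:k
3(i) covers 2:i
4(j) covers ∅
5(k) covers 3:i
6(k) covers 5:k
floor of heap: 0:i, 4:j
completions by unplaced set U, small U first (add the entries for U minus each lowest piece of U):
  |U|=1: {4}:1  {6}:1
  |U|=2: {4,6}:2  {5,6}:1
  |U|=3: {3,5,6}:1  {4,5,6}:3
  |U|=4: {2,3,5,6}:1  {3,4,5,6}:4
  |U|=5: {1,2,3,5,6}:1  {2,3,4,5,6}:5
  start at 0(i): 6
  start at 4(j): 1
sum over floor = 7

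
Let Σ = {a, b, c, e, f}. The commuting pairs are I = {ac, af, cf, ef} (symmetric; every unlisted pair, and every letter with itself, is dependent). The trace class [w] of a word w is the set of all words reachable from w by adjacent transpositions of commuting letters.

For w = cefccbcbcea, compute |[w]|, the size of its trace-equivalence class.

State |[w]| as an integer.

5

#0=c has no predecessor
#1=e depends on [0:c]
#2=f has no predecessor
#3=c depends on [1:e]
#4=c depends on [3:c]
#5=b depends on [2:f, 4:c]
#6=c depends on [5:b]
#7=b depends on [6:c]
#8=c depends on [7:b]
#9=e depends on [8:c]
#10=a depends on [9:e]
sources: [0:c, 2:f]
N(rest) = Σ N(rest − s) over sources s of rest; N(one piece) = 1:
  size 1 → [10]=1
  size 2 → [9,10]=1
  size 3 → [8,9,10]=1
  size 4 → [7,8,9,10]=1
  size 5 → [6,7,8,9,10]=1
  size 6 → [5,6,7,8,9,10]=1
  size 7 → [2,5,6,7,8,9,10]=1  [4,5,6,7,8,9,10]=1
  size 8 → [2,4,5,6,7,8,9,10]=2  [3,4,5,6,7,8,9,10]=1
  size 9 → [1,3,4,5,6,7,8,9,10]=1  [2,3,4,5,6,7,8,9,10]=3
  first=0(c) contributes 4
  first=2(f) contributes 1
|[w]| = 5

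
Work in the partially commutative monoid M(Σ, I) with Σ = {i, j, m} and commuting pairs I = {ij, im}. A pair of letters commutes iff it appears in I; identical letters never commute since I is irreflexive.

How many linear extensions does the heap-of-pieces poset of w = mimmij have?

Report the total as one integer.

15

#0=m has no predecessor
#1=i has no predecessor
#2=m depends on [0:m]
#3=m depends on [2:m]
#4=i depends on [1:i]
#5=j depends on [3:m]
sources: [0:m, 1:i]
N(rest) = Σ N(rest − s) over sources s of rest; N(one piece) = 1:
  size 1 → [4]=1  [5]=1
  size 2 → [1,4]=1  [3,5]=1  [4,5]=2
  size 3 → [1,4,5]=3  [2,3,5]=1  [3,4,5]=3
  size 4 → [0,2,3,5]=1  [1,3,4,5]=6  [2,3,4,5]=4
  first=0(m) contributes 10
  first=1(i) contributes 5
|[w]| = 15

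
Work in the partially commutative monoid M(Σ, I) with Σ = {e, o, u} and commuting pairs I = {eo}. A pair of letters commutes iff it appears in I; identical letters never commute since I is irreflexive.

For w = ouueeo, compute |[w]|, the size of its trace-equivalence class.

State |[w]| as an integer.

3

0(o) covers ∅
1(u) covers 0:o
2(u) covers 1:u
3(e) covers 2:u
4(e) covers 3:e
5(o) covers 2:u
floor of heap: 0:o
completions by unplaced set U, small U first (add the entries for U minus each lowest piece of U):
  |U|=1: {4}:1  {5}:1
  |U|=2: {3,4}:1  {4,5}:2
  |U|=3: {3,4,5}:3
  |U|=4: {2,3,4,5}:3
  start at 0(o): 3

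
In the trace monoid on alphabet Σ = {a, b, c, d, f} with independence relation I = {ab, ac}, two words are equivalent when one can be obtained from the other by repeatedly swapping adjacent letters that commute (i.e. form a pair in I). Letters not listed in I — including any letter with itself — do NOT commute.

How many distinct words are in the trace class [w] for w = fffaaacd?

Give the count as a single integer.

piece 0:f — minimal
piece 1:f rests on {0:f}
piece 2:f rests on {1:f}
piece 3:a rests on {2:f}
piece 4:a rests on {3:a}
piece 5:a rests on {4:a}
piece 6:c rests on {2:f}
piece 7:d rests on {5:a, 6:c}
minimal pieces: {0:f}
ways to finish when only these pieces remain (= sum over removing one remaining piece with nothing left below it):
  1 left: {7}→1
  2 left: {5,7}→1  {6,7}→1
  3 left: {4,5,7}→1  {5,6,7}→2
  4 left: {3,4,5,7}→1  {4,5,6,7}→3
  5 left: {3,4,5,6,7}→4
  6 left: {2,3,4,5,6,7}→4
  placing 0:f first → 4 extensions

4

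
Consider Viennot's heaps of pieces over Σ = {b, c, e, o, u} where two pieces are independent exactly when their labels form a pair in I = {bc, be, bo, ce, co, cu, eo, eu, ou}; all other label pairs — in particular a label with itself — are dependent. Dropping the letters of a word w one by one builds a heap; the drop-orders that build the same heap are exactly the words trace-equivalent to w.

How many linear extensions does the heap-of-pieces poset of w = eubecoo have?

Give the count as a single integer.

#0=e has no predecessor
#1=u has no predecessor
#2=b depends on [1:u]
#3=e depends on [0:e]
#4=c has no predecessor
#5=o has no predecessor
#6=o depends on [5:o]
sources: [0:e, 1:u, 4:c, 5:o]
N(rest) = Σ N(rest − s) over sources s of rest; N(one piece) = 1:
  size 1 → [2]=1  [3]=1  [4]=1  [6]=1
  size 2 → [0,3]=1  [1,2]=1  [2,3]=2  [2,4]=2  [2,6]=2  [3,4]=2  [3,6]=2  [4,6]=2  [5,6]=1
  size 3 → [0,2,3]=3  [0,3,4]=3  [0,3,6]=3  [1,2,3]=3  [1,2,4]=3  [1,2,6]=3  [2,3,4]=6  [2,3,6]=6  [2,4,6]=6  [2,5,6]=3  [3,4,6]=6  [3,5,6]=3  [4,5,6]=3
  size 4 → [0,1,2,3]=6  [0,2,3,4]=12  [0,2,3,6]=12  [0,3,4,6]=12  [0,3,5,6]=6  [1,2,3,4]=12  [1,2,3,6]=12  [1,2,4,6]=12  [1,2,5,6]=6  [2,3,4,6]=24  [2,3,5,6]=12  [2,4,5,6]=12  [3,4,5,6]=12
  size 5 → [0,1,2,3,4]=30  [0,1,2,3,6]=30  [0,2,3,4,6]=60  [0,2,3,5,6]=30  [0,3,4,5,6]=30  [1,2,3,4,6]=60  [1,2,3,5,6]=30  [1,2,4,5,6]=30  [2,3,4,5,6]=60
  first=0(e) contributes 180
  first=1(u) contributes 180
  first=4(c) contributes 90
  first=5(o) contributes 180
|[w]| = 630

630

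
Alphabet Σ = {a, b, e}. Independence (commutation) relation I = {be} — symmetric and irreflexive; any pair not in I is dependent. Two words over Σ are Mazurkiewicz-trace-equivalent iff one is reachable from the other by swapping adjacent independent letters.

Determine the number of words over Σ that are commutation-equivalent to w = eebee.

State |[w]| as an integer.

5

0(e) covers ∅
1(e) covers 0:e
2(b) covers ∅
3(e) covers 1:e
4(e) covers 3:e
floor of heap: 0:e, 2:b
completions by unplaced set U, small U first (add the entries for U minus each lowest piece of U):
  |U|=1: {2}:1  {4}:1
  |U|=2: {2,4}:2  {3,4}:1
  |U|=3: {1,3,4}:1  {2,3,4}:3
  start at 0(e): 4
  start at 2(b): 1
sum over floor = 5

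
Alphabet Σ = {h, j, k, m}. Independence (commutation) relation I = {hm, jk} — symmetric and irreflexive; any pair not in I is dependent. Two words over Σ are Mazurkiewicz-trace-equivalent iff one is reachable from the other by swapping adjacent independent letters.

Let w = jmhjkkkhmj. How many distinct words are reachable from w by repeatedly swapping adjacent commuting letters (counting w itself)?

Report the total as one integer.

16

#0=j has no predecessor
#1=m depends on [0:j]
#2=h depends on [0:j]
#3=j depends on [1:m, 2:h]
#4=k depends on [1:m, 2:h]
#5=k depends on [4:k]
#6=k depends on [5:k]
#7=h depends on [3:j, 6:k]
#8=m depends on [3:j, 6:k]
#9=j depends on [7:h, 8:m]
sources: [0:j]
N(rest) = Σ N(rest − s) over sources s of rest; N(one piece) = 1:
  size 1 → [9]=1
  size 2 → [7,9]=1  [8,9]=1
  size 3 → [7,8,9]=2
  size 4 → [3,7,8,9]=2  [6,7,8,9]=2
  size 5 → [3,6,7,8,9]=4  [5,6,7,8,9]=2
  size 6 → [3,5,6,7,8,9]=6  [4,5,6,7,8,9]=2
  size 7 → [3,4,5,6,7,8,9]=8
  size 8 → [1,3,4,5,6,7,8,9]=8  [2,3,4,5,6,7,8,9]=8
  first=0(j) contributes 16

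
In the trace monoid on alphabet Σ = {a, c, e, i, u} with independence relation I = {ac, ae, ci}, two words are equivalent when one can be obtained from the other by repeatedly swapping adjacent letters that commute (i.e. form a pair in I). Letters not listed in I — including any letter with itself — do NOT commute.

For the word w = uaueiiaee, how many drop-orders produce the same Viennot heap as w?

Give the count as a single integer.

3

drop 0:u onto floor
drop 1:a onto {0:u}
drop 2:u onto {1:a}
drop 3:e onto {2:u}
drop 4:i onto {3:e}
drop 5:i onto {4:i}
drop 6:a onto {5:i}
drop 7:e onto {5:i}
drop 8:e onto {7:e}
ground layer = {0:u}
drop-orders for the pieces not yet dropped (sum over which currently-grounded one goes next):
  1 to go: {6} 1  {8} 1
  2 to go: {6,8} 2  {7,8} 1
  3 to go: {6,7,8} 3
  4 to go: {5,6,7,8} 3
  5 to go: {4,5,6,7,8} 3
  6 to go: {3,4,5,6,7,8} 3
  7 to go: {2,3,4,5,6,7,8} 3
  if 0:u drops first: 3 orders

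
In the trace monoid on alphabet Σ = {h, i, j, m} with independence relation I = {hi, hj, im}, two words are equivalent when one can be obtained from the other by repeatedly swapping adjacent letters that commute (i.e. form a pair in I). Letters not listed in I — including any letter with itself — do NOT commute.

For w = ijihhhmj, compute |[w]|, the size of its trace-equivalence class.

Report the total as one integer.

30

drop 0:i onto floor
drop 1:j onto {0:i}
drop 2:i onto {1:j}
drop 3:h onto floor
drop 4:h onto {3:h}
drop 5:h onto {4:h}
drop 6:m onto {1:j, 5:h}
drop 7:j onto {2:i, 6:m}
ground layer = {0:i, 3:h}
drop-orders for the pieces not yet dropped (sum over which currently-grounded one goes next):
  1 to go: {7} 1
  2 to go: {2,7} 1  {6,7} 1
  3 to go: {2,6,7} 2  {5,6,7} 1
  4 to go: {1,2,6,7} 2  {2,5,6,7} 3  {4,5,6,7} 1
  5 to go: {0,1,2,6,7} 2  {1,2,5,6,7} 5  {2,4,5,6,7} 4  {3,4,5,6,7} 1
  6 to go: {0,1,2,5,6,7} 7  {1,2,4,5,6,7} 9  {2,3,4,5,6,7} 5
  if 0:i drops first: 14 orders
  if 3:h drops first: 16 orders
heap linearizations: 30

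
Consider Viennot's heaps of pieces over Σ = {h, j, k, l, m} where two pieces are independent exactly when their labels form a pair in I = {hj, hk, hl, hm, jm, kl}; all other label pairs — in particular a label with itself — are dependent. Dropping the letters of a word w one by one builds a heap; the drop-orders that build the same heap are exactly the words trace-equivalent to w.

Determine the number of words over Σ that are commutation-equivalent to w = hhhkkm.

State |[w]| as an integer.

20

piece 0:h — minimal
piece 1:h rests on {0:h}
piece 2:h rests on {1:h}
piece 3:k — minimal
piece 4:k rests on {3:k}
piece 5:m rests on {4:k}
minimal pieces: {0:h, 3:k}
ways to finish when only these pieces remain (= sum over removing one remaining piece with nothing left below it):
  1 left: {2}→1  {5}→1
  2 left: {1,2}→1  {2,5}→2  {4,5}→1
  3 left: {0,1,2}→1  {1,2,5}→3  {2,4,5}→3  {3,4,5}→1
  4 left: {0,1,2,5}→4  {1,2,4,5}→6  {2,3,4,5}→4
  placing 0:h first → 10 extensions
  placing 3:k first → 10 extensions
total linear extensions = 20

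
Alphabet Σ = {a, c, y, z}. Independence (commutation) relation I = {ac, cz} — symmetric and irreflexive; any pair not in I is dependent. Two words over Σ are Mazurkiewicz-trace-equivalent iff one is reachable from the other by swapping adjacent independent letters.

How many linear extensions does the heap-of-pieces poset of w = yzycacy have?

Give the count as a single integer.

piece 0:y — minimal
piece 1:z rests on {0:y}
piece 2:y rests on {1:z}
piece 3:c rests on {2:y}
piece 4:a rests on {2:y}
piece 5:c rests on {3:c}
piece 6:y rests on {4:a, 5:c}
minimal pieces: {0:y}
ways to finish when only these pieces remain (= sum over removing one remaining piece with nothing left below it):
  1 left: {6}→1
  2 left: {4,6}→1  {5,6}→1
  3 left: {3,5,6}→1  {4,5,6}→2
  4 left: {3,4,5,6}→3
  5 left: {2,3,4,5,6}→3
  placing 0:y first → 3 extensions

3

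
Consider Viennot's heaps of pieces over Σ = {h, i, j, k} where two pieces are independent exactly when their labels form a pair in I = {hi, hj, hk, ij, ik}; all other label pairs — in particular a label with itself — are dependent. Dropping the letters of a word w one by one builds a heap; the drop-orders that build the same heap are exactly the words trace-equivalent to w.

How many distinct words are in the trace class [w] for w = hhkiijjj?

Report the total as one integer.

420

drop 0:h onto floor
drop 1:h onto {0:h}
drop 2:k onto floor
drop 3:i onto floor
drop 4:i onto {3:i}
drop 5:j onto {2:k}
drop 6:j onto {5:j}
drop 7:j onto {6:j}
ground layer = {0:h, 2:k, 3:i}
drop-orders for the pieces not yet dropped (sum over which currently-grounded one goes next):
  1 to go: {1} 1  {4} 1  {7} 1
  2 to go: {0,1} 1  {1,4} 2  {1,7} 2  {3,4} 1  {4,7} 2  {6,7} 1
  3 to go: {0,1,4} 3  {0,1,7} 3  {1,3,4} 3  {1,4,7} 6  {1,6,7} 3  {3,4,7} 3  {4,6,7} 3  {5,6,7} 1
  4 to go: {0,1,3,4} 6  {0,1,4,7} 12  {0,1,6,7} 6  {1,3,4,7} 12  {1,4,6,7} 12  {1,5,6,7} 4  {2,5,6,7} 1  {3,4,6,7} 6  {4,5,6,7} 4
  5 to go: {0,1,3,4,7} 30  {0,1,4,6,7} 30  {0,1,5,6,7} 10  {1,2,5,6,7} 5  {1,3,4,6,7} 30  {1,4,5,6,7} 20  {2,4,5,6,7} 5  {3,4,5,6,7} 10
  6 to go: {0,1,2,5,6,7} 15  {0,1,3,4,6,7} 90  {0,1,4,5,6,7} 60  {1,2,4,5,6,7} 30  {1,3,4,5,6,7} 60  {2,3,4,5,6,7} 15
  if 0:h drops first: 105 orders
  if 2:k drops first: 210 orders
  if 3:i drops first: 105 orders
heap linearizations: 420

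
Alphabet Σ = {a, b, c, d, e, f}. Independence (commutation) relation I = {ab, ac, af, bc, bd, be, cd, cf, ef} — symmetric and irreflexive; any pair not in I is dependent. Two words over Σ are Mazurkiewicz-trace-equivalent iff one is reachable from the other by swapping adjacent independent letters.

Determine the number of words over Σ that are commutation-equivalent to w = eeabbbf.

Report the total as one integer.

drop 0:e onto floor
drop 1:e onto {0:e}
drop 2:a onto {1:e}
drop 3:b onto floor
drop 4:b onto {3:b}
drop 5:b onto {4:b}
drop 6:f onto {5:b}
ground layer = {0:e, 3:b}
drop-orders for the pieces not yet dropped (sum over which currently-grounded one goes next):
  1 to go: {2} 1  {6} 1
  2 to go: {1,2} 1  {2,6} 2  {5,6} 1
  3 to go: {0,1,2} 1  {1,2,6} 3  {2,5,6} 3  {4,5,6} 1
  4 to go: {0,1,2,6} 4  {1,2,5,6} 6  {2,4,5,6} 4  {3,4,5,6} 1
  5 to go: {0,1,2,5,6} 10  {1,2,4,5,6} 10  {2,3,4,5,6} 5
  if 0:e drops first: 15 orders
  if 3:b drops first: 20 orders
heap linearizations: 35

35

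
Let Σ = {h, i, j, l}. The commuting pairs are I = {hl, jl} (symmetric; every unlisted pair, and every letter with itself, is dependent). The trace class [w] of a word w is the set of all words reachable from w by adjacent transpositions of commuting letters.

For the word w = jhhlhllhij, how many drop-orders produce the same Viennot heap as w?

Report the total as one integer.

drop 0:j onto floor
drop 1:h onto {0:j}
drop 2:h onto {1:h}
drop 3:l onto floor
drop 4:h onto {2:h}
drop 5:l onto {3:l}
drop 6:l onto {5:l}
drop 7:h onto {4:h}
drop 8:i onto {6:l, 7:h}
drop 9:j onto {8:i}
ground layer = {0:j, 3:l}
drop-orders for the pieces not yet dropped (sum over which currently-grounded one goes next):
  1 to go: {9} 1
  2 to go: {8,9} 1
  3 to go: {6,8,9} 1  {7,8,9} 1
  4 to go: {4,7,8,9} 1  {5,6,8,9} 1  {6,7,8,9} 2
  5 to go: {2,4,7,8,9} 1  {3,5,6,8,9} 1  {4,6,7,8,9} 3  {5,6,7,8,9} 3
  6 to go: {1,2,4,7,8,9} 1  {2,4,6,7,8,9} 4  {3,5,6,7,8,9} 4  {4,5,6,7,8,9} 6
  7 to go: {0,1,2,4,7,8,9} 1  {1,2,4,6,7,8,9} 5  {2,4,5,6,7,8,9} 10  {3,4,5,6,7,8,9} 10
  8 to go: {0,1,2,4,6,7,8,9} 6  {1,2,4,5,6,7,8,9} 15  {2,3,4,5,6,7,8,9} 20
  if 0:j drops first: 35 orders
  if 3:l drops first: 21 orders
heap linearizations: 56

56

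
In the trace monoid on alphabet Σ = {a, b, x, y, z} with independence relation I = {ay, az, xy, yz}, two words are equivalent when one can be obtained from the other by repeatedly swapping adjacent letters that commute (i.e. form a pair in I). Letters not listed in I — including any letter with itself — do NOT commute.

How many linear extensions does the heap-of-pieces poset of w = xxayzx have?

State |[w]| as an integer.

piece 0:x — minimal
piece 1:x rests on {0:x}
piece 2:a rests on {1:x}
piece 3:y — minimal
piece 4:z rests on {1:x}
piece 5:x rests on {2:a, 4:z}
minimal pieces: {0:x, 3:y}
ways to finish when only these pieces remain (= sum over removing one remaining piece with nothing left below it):
  1 left: {3}→1  {5}→1
  2 left: {2,5}→1  {3,5}→2  {4,5}→1
  3 left: {2,3,5}→3  {2,4,5}→2  {3,4,5}→3
  4 left: {1,2,4,5}→2  {2,3,4,5}→8
  placing 0:x first → 10 extensions
  placing 3:y first → 2 extensions
total linear extensions = 12

12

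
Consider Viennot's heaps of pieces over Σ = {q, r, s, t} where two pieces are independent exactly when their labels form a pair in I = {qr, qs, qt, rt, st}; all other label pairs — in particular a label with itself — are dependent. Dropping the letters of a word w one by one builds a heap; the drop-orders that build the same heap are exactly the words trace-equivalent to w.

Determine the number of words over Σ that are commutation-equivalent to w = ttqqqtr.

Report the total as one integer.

140

#0=t has no predecessor
#1=t depends on [0:t]
#2=q has no predecessor
#3=q depends on [2:q]
#4=q depends on [3:q]
#5=t depends on [1:t]
#6=r has no predecessor
sources: [0:t, 2:q, 6:r]
N(rest) = Σ N(rest − s) over sources s of rest; N(one piece) = 1:
  size 1 → [4]=1  [5]=1  [6]=1
  size 2 → [1,5]=1  [3,4]=1  [4,5]=2  [4,6]=2  [5,6]=2
  size 3 → [0,1,5]=1  [1,4,5]=3  [1,5,6]=3  [2,3,4]=1  [3,4,5]=3  [3,4,6]=3  [4,5,6]=6
  size 4 → [0,1,4,5]=4  [0,1,5,6]=4  [1,3,4,5]=6  [1,4,5,6]=12  [2,3,4,5]=4  [2,3,4,6]=4  [3,4,5,6]=12
  size 5 → [0,1,3,4,5]=10  [0,1,4,5,6]=20  [1,2,3,4,5]=10  [1,3,4,5,6]=30  [2,3,4,5,6]=20
  first=0(t) contributes 60
  first=2(q) contributes 60
  first=6(r) contributes 20
|[w]| = 140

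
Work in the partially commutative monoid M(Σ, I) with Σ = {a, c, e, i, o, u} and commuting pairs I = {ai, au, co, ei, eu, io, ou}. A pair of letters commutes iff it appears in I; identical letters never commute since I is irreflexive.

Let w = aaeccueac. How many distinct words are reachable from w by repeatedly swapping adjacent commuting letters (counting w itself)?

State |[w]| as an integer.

0(a) covers ∅
1(a) covers 0:a
2(e) covers 1:a
3(c) covers 2:e
4(c) covers 3:c
5(u) covers 4:c
6(e) covers 4:c
7(a) covers 6:e
8(c) covers 5:u, 7:a
floor of heap: 0:a
completions by unplaced set U, small U first (add the entries for U minus each lowest piece of U):
  |U|=1: {8}:1
  |U|=2: {5,8}:1  {7,8}:1
  |U|=3: {5,7,8}:2  {6,7,8}:1
  |U|=4: {5,6,7,8}:3
  |U|=5: {4,5,6,7,8}:3
  |U|=6: {3,4,5,6,7,8}:3
  |U|=7: {2,3,4,5,6,7,8}:3
  start at 0(a): 3

3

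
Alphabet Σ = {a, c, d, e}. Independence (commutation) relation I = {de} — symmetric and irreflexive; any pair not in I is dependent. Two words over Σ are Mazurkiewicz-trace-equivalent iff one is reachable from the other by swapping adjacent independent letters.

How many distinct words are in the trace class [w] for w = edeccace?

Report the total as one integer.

3

drop 0:e onto floor
drop 1:d onto floor
drop 2:e onto {0:e}
drop 3:c onto {1:d, 2:e}
drop 4:c onto {3:c}
drop 5:a onto {4:c}
drop 6:c onto {5:a}
drop 7:e onto {6:c}
ground layer = {0:e, 1:d}
drop-orders for the pieces not yet dropped (sum over which currently-grounded one goes next):
  1 to go: {7} 1
  2 to go: {6,7} 1
  3 to go: {5,6,7} 1
  4 to go: {4,5,6,7} 1
  5 to go: {3,4,5,6,7} 1
  6 to go: {1,3,4,5,6,7} 1  {2,3,4,5,6,7} 1
  if 0:e drops first: 2 orders
  if 1:d drops first: 1 orders
heap linearizations: 3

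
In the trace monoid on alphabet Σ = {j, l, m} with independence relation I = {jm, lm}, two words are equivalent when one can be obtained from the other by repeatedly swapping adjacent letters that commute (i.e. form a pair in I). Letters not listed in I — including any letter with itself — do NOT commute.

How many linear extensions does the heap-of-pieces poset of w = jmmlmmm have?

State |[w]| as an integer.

#0=j has no predecessor
#1=m has no predecessor
#2=m depends on [1:m]
#3=l depends on [0:j]
#4=m depends on [2:m]
#5=m depends on [4:m]
#6=m depends on [5:m]
sources: [0:j, 1:m]
N(rest) = Σ N(rest − s) over sources s of rest; N(one piece) = 1:
  size 1 → [3]=1  [6]=1
  size 2 → [0,3]=1  [3,6]=2  [5,6]=1
  size 3 → [0,3,6]=3  [3,5,6]=3  [4,5,6]=1
  size 4 → [0,3,5,6]=6  [2,4,5,6]=1  [3,4,5,6]=4
  size 5 → [0,3,4,5,6]=10  [1,2,4,5,6]=1  [2,3,4,5,6]=5
  first=0(j) contributes 6
  first=1(m) contributes 15
|[w]| = 21

21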